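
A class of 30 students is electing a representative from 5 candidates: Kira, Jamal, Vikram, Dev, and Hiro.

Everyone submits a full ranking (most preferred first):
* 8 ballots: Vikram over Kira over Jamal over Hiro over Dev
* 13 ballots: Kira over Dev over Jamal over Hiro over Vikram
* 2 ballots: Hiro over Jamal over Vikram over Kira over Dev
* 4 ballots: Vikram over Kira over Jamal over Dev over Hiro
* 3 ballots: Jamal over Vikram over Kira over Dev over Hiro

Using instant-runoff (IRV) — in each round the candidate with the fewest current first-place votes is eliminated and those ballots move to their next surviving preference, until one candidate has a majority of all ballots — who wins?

Round 1: Kira 13, Jamal 3, Vikram 12, Dev 0, Hiro 2. Dev eliminated.
Round 2: Kira 13, Jamal 3, Vikram 12, Hiro 2. Hiro eliminated.
Round 3: Kira 13, Jamal 5, Vikram 12. Jamal eliminated.
Round 4: Kira 13, Vikram 17. Vikram has a majority (≥16).

Vikram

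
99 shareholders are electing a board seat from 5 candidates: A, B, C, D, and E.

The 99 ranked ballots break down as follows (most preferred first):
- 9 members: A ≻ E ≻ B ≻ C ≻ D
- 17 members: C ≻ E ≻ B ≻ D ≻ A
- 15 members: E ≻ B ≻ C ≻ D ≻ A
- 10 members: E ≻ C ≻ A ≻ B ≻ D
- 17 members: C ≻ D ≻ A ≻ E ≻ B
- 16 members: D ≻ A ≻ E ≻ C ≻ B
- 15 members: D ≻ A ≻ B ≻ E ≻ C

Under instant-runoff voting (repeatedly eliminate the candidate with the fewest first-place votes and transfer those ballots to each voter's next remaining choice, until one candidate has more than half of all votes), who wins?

E

Round 1: A 9, B 0, C 34, D 31, E 25. B eliminated.
Round 2: A 9, C 34, D 31, E 25. A eliminated.
Round 3: C 34, D 31, E 34. D eliminated.
Round 4: C 34, E 65. E has a majority (≥50).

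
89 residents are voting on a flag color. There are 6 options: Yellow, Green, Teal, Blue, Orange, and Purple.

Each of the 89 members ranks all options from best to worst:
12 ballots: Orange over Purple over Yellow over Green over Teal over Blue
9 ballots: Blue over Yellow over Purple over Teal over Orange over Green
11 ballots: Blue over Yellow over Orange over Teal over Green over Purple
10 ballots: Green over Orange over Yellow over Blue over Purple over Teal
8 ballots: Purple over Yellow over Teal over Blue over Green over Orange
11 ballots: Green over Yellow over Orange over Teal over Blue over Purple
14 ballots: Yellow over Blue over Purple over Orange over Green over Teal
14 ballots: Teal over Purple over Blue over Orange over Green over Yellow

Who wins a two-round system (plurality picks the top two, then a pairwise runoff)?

Round 1 first-place votes: Yellow 14, Green 21, Teal 14, Blue 20, Orange 12, Purple 8. Green and Blue advance.
Runoff: Green is ranked above Blue on 33 ballots, Blue above Green on 56.

Blue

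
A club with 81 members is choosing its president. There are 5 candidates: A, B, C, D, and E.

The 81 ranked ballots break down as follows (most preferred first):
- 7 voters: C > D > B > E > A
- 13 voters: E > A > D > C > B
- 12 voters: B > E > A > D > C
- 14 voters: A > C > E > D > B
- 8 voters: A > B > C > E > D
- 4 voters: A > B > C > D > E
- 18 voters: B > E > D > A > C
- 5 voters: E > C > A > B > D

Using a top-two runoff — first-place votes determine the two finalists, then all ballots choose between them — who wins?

Round 1 first-place votes: A 26, B 30, C 7, D 0, E 18. B and A advance.
Runoff: B is ranked above A on 37 ballots, A above B on 44.

A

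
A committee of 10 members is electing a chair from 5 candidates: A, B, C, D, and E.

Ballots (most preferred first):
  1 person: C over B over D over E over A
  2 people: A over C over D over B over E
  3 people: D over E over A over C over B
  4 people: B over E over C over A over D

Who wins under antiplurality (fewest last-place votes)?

C

Last-place votes: A 1, B 3, C 0, D 4, E 2.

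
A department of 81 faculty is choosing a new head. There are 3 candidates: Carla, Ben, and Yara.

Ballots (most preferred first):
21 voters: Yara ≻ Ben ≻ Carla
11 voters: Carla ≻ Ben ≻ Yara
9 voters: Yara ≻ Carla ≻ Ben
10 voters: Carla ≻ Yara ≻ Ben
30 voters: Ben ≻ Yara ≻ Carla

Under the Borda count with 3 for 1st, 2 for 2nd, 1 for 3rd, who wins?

Yara

Carla: 21×1 + 11×3 + 9×2 + 10×3 + 30×1 = 132
Ben: 21×2 + 11×2 + 9×1 + 10×1 + 30×3 = 173
Yara: 21×3 + 11×1 + 9×3 + 10×2 + 30×2 = 181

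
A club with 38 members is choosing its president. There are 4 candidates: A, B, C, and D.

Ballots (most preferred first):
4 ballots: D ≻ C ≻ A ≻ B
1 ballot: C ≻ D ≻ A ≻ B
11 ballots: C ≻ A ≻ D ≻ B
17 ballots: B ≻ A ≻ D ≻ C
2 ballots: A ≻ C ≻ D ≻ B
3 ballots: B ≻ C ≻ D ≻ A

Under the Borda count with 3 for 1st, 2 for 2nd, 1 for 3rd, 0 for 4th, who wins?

A: 4×1 + 1×1 + 11×2 + 17×2 + 2×3 + 3×0 = 67
B: 4×0 + 1×0 + 11×0 + 17×3 + 2×0 + 3×3 = 60
C: 4×2 + 1×3 + 11×3 + 17×0 + 2×2 + 3×2 = 54
D: 4×3 + 1×2 + 11×1 + 17×1 + 2×1 + 3×1 = 47

A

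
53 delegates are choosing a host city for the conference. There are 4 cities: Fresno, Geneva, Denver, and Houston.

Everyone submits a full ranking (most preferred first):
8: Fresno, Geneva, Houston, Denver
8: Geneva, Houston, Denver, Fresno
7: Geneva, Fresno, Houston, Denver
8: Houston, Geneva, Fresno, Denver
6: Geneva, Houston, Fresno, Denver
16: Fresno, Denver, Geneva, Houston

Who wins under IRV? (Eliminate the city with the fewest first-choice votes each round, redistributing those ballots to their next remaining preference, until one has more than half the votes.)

Round 1: Fresno 24, Geneva 21, Denver 0, Houston 8. Denver eliminated.
Round 2: Fresno 24, Geneva 21, Houston 8. Houston eliminated.
Round 3: Fresno 24, Geneva 29. Geneva has a majority (≥27).

Geneva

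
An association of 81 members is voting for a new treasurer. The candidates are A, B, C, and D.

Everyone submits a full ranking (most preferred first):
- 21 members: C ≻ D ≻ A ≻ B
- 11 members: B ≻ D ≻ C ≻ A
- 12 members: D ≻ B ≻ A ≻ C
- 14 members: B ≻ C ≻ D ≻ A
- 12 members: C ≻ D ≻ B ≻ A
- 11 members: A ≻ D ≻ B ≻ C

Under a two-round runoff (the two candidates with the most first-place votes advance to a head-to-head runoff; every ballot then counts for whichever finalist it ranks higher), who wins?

B

Round 1 first-place votes: A 11, B 25, C 33, D 12. C and B advance.
Runoff: C is ranked above B on 33 ballots, B above C on 48.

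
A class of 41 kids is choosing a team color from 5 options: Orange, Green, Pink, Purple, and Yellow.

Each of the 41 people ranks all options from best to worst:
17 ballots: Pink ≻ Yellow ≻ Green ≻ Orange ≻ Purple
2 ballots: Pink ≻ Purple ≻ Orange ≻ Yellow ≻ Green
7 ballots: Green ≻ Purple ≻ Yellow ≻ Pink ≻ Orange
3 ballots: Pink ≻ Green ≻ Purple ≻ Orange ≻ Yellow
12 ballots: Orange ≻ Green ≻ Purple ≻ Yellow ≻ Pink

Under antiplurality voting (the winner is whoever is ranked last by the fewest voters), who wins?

Last-place votes: Orange 7, Green 2, Pink 12, Purple 17, Yellow 3.

Green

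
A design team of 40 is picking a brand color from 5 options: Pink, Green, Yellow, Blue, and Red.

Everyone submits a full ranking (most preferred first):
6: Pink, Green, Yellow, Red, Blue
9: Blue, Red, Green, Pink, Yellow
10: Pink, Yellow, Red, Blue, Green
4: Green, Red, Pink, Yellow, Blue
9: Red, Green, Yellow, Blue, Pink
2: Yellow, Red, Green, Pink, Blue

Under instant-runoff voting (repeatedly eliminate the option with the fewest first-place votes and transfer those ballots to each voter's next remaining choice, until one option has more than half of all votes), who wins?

Red

Round 1: Pink 16, Green 4, Yellow 2, Blue 9, Red 9. Yellow eliminated.
Round 2: Pink 16, Green 4, Blue 9, Red 11. Green eliminated.
Round 3: Pink 16, Blue 9, Red 15. Blue eliminated.
Round 4: Pink 16, Red 24. Red has a majority (≥21).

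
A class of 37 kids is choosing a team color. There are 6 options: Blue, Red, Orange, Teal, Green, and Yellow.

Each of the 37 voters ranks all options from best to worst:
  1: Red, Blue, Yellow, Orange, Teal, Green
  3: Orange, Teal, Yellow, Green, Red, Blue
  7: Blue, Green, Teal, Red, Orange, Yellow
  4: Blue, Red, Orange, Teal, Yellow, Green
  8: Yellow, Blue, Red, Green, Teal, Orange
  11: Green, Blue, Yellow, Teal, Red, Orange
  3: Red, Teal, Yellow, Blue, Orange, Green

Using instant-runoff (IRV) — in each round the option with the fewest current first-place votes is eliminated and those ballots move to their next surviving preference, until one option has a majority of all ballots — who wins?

Round 1: Blue 11, Red 4, Orange 3, Teal 0, Green 11, Yellow 8. Teal eliminated.
Round 2: Blue 11, Red 4, Orange 3, Green 11, Yellow 8. Orange eliminated.
Round 3: Blue 11, Red 4, Green 11, Yellow 11. Red eliminated.
Round 4: Blue 12, Green 11, Yellow 14. Green eliminated.
Round 5: Blue 23, Yellow 14. Blue has a majority (≥19).

Blue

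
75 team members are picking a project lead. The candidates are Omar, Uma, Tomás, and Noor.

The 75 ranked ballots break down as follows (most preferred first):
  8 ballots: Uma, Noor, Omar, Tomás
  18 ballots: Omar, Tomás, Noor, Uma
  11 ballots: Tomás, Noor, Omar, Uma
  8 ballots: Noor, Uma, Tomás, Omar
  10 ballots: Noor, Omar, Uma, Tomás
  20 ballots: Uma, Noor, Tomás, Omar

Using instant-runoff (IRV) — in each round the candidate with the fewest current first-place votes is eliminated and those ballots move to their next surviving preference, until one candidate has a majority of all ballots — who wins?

Round 1: Omar 18, Uma 28, Tomás 11, Noor 18. Tomás eliminated.
Round 2: Omar 18, Uma 28, Noor 29. Omar eliminated.
Round 3: Uma 28, Noor 47. Noor has a majority (≥38).

Noor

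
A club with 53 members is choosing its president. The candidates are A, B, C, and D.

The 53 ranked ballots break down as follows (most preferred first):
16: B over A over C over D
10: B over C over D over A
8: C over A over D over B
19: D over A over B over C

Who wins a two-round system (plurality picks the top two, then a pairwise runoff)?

D

Round 1 first-place votes: A 0, B 26, C 8, D 19. B and D advance.
Runoff: B is ranked above D on 26 ballots, D above B on 27.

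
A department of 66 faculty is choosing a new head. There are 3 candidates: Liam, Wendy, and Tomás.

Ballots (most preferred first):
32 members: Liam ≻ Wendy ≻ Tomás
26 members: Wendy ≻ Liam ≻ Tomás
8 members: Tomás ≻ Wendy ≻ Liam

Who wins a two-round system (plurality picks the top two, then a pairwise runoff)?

Round 1 first-place votes: Liam 32, Wendy 26, Tomás 8. Liam and Wendy advance.
Runoff: Liam is ranked above Wendy on 32 ballots, Wendy above Liam on 34.

Wendy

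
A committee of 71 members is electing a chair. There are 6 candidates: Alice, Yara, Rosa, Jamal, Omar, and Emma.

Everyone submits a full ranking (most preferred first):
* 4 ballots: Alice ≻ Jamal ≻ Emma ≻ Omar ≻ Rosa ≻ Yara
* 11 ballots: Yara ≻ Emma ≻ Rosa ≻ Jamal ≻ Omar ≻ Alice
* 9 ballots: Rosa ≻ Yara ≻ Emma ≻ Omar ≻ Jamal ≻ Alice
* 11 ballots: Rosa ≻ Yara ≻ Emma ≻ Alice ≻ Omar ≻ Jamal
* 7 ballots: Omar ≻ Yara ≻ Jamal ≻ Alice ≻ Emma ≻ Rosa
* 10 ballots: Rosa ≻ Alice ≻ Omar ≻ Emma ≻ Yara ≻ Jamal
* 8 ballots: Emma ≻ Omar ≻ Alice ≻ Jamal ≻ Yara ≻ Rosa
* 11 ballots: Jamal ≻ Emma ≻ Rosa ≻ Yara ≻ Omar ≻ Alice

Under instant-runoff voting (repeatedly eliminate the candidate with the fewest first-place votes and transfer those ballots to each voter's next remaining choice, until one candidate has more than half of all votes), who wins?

Rosa

Round 1: Alice 4, Yara 11, Rosa 30, Jamal 11, Omar 7, Emma 8. Alice eliminated.
Round 2: Yara 11, Rosa 30, Jamal 15, Omar 7, Emma 8. Omar eliminated.
Round 3: Yara 18, Rosa 30, Jamal 15, Emma 8. Emma eliminated.
Round 4: Yara 18, Rosa 30, Jamal 23. Yara eliminated.
Round 5: Rosa 41, Jamal 30. Rosa has a majority (≥36).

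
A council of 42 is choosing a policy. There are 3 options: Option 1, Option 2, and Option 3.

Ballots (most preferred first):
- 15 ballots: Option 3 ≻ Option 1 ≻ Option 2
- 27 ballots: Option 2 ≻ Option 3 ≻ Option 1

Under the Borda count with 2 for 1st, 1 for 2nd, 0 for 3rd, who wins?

Option 1: 15×1 + 27×0 = 15
Option 2: 15×0 + 27×2 = 54
Option 3: 15×2 + 27×1 = 57

Option 3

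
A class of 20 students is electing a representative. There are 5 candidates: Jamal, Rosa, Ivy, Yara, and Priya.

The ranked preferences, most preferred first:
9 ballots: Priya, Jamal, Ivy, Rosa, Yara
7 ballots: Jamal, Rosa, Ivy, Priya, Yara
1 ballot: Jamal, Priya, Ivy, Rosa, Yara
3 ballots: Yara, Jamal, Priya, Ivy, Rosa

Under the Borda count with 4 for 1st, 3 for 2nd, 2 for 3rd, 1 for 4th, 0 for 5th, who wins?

Jamal

Jamal: 9×3 + 7×4 + 1×4 + 3×3 = 68
Rosa: 9×1 + 7×3 + 1×1 + 3×0 = 31
Ivy: 9×2 + 7×2 + 1×2 + 3×1 = 37
Yara: 9×0 + 7×0 + 1×0 + 3×4 = 12
Priya: 9×4 + 7×1 + 1×3 + 3×2 = 52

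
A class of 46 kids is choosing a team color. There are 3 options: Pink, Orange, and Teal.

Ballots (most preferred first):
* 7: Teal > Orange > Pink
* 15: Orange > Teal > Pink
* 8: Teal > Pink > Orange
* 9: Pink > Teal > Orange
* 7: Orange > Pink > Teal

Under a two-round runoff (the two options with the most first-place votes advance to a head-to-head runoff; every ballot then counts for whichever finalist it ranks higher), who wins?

Teal

Round 1 first-place votes: Pink 9, Orange 22, Teal 15. Orange and Teal advance.
Runoff: Orange is ranked above Teal on 22 ballots, Teal above Orange on 24.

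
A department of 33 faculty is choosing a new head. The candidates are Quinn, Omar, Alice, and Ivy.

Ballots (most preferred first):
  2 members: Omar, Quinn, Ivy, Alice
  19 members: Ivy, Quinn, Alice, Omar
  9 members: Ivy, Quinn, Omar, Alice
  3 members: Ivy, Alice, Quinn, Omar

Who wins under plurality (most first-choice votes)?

Ivy

First-place votes: Quinn 0, Omar 2, Alice 0, Ivy 31.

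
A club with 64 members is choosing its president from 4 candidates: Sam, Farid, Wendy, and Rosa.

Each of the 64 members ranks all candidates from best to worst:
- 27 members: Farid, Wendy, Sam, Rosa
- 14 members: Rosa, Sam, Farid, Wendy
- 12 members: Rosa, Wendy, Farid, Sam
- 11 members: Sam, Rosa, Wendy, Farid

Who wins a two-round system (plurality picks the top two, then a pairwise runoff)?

Rosa

Round 1 first-place votes: Sam 11, Farid 27, Wendy 0, Rosa 26. Farid and Rosa advance.
Runoff: Farid is ranked above Rosa on 27 ballots, Rosa above Farid on 37.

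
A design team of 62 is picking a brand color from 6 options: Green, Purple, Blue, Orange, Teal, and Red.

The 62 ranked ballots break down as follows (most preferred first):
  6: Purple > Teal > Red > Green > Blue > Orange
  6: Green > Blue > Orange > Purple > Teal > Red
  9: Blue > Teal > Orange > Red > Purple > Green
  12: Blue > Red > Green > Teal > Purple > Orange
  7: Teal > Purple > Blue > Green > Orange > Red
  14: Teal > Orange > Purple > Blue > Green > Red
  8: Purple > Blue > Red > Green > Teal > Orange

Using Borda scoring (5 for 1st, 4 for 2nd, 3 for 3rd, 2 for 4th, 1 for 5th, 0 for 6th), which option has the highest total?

Blue

Green: 6×2 + 6×5 + 9×0 + 12×3 + 7×2 + 14×1 + 8×2 = 122
Purple: 6×5 + 6×2 + 9×1 + 12×1 + 7×4 + 14×3 + 8×5 = 173
Blue: 6×1 + 6×4 + 9×5 + 12×5 + 7×3 + 14×2 + 8×4 = 216
Orange: 6×0 + 6×3 + 9×3 + 12×0 + 7×1 + 14×4 + 8×0 = 108
Teal: 6×4 + 6×1 + 9×4 + 12×2 + 7×5 + 14×5 + 8×1 = 203
Red: 6×3 + 6×0 + 9×2 + 12×4 + 7×0 + 14×0 + 8×3 = 108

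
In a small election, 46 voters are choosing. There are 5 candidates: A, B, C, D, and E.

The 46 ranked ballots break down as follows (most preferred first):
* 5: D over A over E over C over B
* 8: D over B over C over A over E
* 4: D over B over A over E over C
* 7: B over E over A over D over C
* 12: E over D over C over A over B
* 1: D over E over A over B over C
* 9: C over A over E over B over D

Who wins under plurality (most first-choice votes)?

First-place votes: A 0, B 7, C 9, D 18, E 12.

D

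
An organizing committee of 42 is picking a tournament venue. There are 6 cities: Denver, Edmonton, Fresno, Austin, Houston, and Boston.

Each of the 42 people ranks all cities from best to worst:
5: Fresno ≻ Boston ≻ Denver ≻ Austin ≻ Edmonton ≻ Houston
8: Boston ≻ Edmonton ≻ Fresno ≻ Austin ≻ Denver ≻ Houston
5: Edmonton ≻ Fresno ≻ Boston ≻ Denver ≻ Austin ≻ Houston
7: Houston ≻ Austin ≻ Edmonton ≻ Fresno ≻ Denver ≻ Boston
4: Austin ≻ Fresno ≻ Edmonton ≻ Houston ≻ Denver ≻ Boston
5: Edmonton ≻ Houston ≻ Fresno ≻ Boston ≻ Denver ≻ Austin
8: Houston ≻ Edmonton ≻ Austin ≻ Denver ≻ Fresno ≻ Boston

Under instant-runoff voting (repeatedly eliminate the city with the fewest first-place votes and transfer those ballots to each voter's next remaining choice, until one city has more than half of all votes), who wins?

Round 1: Denver 0, Edmonton 10, Fresno 5, Austin 4, Houston 15, Boston 8. Denver eliminated.
Round 2: Edmonton 10, Fresno 5, Austin 4, Houston 15, Boston 8. Austin eliminated.
Round 3: Edmonton 10, Fresno 9, Houston 15, Boston 8. Boston eliminated.
Round 4: Edmonton 18, Fresno 9, Houston 15. Fresno eliminated.
Round 5: Edmonton 27, Houston 15. Edmonton has a majority (≥22).

Edmonton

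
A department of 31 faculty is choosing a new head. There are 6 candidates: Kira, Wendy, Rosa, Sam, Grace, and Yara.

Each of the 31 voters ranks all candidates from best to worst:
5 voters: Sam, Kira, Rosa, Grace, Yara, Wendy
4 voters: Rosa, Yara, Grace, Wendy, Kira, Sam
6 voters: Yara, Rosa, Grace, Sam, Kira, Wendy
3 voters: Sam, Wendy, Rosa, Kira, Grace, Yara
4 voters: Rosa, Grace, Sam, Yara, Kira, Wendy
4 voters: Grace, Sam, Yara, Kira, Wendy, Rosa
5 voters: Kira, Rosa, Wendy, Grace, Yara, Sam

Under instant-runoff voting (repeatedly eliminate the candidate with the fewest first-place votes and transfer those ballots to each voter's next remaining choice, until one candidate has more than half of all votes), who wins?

Rosa

Round 1: Kira 5, Wendy 0, Rosa 8, Sam 8, Grace 4, Yara 6. Wendy eliminated.
Round 2: Kira 5, Rosa 8, Sam 8, Grace 4, Yara 6. Grace eliminated.
Round 3: Kira 5, Rosa 8, Sam 12, Yara 6. Kira eliminated.
Round 4: Rosa 13, Sam 12, Yara 6. Yara eliminated.
Round 5: Rosa 19, Sam 12. Rosa has a majority (≥16).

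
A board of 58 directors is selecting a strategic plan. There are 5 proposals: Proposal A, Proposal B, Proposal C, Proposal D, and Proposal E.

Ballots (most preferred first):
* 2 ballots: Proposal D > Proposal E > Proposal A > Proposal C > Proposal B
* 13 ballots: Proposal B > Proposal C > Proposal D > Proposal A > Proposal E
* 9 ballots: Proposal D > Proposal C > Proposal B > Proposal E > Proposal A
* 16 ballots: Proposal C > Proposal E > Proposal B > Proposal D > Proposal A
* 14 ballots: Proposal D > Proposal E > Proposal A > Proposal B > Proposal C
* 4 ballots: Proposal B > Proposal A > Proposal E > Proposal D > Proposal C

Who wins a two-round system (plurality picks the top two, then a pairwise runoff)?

Proposal B

Round 1 first-place votes: Proposal A 0, Proposal B 17, Proposal C 16, Proposal D 25, Proposal E 0. Proposal D and Proposal B advance.
Runoff: Proposal D is ranked above Proposal B on 25 ballots, Proposal B above Proposal D on 33.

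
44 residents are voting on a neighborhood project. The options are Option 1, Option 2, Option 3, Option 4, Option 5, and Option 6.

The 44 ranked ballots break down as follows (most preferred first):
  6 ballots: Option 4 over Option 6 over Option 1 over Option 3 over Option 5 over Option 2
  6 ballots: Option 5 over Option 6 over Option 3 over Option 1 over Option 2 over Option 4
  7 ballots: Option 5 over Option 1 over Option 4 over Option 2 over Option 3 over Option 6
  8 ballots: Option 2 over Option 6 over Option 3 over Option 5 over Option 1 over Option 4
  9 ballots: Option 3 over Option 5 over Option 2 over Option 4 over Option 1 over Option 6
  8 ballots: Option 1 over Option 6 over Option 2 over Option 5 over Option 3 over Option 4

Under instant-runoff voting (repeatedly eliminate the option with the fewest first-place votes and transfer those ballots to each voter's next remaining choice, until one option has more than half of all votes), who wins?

Round 1: Option 1 8, Option 2 8, Option 3 9, Option 4 6, Option 5 13, Option 6 0. Option 6 eliminated.
Round 2: Option 1 8, Option 2 8, Option 3 9, Option 4 6, Option 5 13. Option 4 eliminated.
Round 3: Option 1 14, Option 2 8, Option 3 9, Option 5 13. Option 2 eliminated.
Round 4: Option 1 14, Option 3 17, Option 5 13. Option 5 eliminated.
Round 5: Option 1 21, Option 3 23. Option 3 has a majority (≥23).

Option 3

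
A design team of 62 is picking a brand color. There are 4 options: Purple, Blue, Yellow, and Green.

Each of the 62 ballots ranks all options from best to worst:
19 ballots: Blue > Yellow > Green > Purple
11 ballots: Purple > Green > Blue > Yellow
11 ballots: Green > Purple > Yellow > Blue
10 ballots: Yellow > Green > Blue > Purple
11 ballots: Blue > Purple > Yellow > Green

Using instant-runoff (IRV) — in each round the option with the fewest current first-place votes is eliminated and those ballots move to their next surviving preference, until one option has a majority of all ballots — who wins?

Green

Round 1: Purple 11, Blue 30, Yellow 10, Green 11. Yellow eliminated.
Round 2: Purple 11, Blue 30, Green 21. Purple eliminated.
Round 3: Blue 30, Green 32. Green has a majority (≥32).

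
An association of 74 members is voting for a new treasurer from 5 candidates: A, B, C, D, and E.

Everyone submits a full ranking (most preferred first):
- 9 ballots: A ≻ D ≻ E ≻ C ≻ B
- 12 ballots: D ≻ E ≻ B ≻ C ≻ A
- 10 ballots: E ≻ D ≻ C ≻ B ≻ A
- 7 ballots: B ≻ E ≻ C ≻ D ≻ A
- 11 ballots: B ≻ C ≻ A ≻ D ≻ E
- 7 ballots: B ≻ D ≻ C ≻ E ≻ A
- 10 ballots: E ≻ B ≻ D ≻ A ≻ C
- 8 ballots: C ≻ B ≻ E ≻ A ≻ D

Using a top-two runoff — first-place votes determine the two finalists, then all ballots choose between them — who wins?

Round 1 first-place votes: A 9, B 25, C 8, D 12, E 20. B and E advance.
Runoff: B is ranked above E on 33 ballots, E above B on 41.

E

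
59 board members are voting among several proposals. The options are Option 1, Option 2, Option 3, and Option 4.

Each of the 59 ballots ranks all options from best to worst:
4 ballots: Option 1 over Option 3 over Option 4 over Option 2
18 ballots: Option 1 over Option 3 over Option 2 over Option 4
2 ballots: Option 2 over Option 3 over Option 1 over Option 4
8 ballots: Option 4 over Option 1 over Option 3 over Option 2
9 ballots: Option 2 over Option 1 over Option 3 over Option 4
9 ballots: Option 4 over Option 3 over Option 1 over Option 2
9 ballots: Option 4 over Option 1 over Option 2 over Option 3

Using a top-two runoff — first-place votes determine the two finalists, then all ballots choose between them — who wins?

Option 1

Round 1 first-place votes: Option 1 22, Option 2 11, Option 3 0, Option 4 26. Option 4 and Option 1 advance.
Runoff: Option 4 is ranked above Option 1 on 26 ballots, Option 1 above Option 4 on 33.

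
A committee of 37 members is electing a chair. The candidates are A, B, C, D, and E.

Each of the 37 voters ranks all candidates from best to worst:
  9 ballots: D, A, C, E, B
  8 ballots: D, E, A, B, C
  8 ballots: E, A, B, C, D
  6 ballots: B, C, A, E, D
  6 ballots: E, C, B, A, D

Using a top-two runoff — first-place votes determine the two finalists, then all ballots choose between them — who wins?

E

Round 1 first-place votes: A 0, B 6, C 0, D 17, E 14. D and E advance.
Runoff: D is ranked above E on 17 ballots, E above D on 20.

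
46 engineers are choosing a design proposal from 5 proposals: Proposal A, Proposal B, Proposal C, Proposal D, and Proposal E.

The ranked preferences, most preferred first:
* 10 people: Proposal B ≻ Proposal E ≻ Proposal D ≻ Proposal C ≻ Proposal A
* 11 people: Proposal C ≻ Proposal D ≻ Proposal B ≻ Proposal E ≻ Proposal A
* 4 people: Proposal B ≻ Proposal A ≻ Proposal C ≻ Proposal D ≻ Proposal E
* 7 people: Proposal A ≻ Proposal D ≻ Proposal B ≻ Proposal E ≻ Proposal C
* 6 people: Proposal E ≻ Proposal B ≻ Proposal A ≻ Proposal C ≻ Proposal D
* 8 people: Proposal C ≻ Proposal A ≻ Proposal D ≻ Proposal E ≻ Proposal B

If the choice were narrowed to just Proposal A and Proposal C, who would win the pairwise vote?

Proposal A is ranked above Proposal C on 17 ballots; Proposal C above Proposal A on 29.

Proposal C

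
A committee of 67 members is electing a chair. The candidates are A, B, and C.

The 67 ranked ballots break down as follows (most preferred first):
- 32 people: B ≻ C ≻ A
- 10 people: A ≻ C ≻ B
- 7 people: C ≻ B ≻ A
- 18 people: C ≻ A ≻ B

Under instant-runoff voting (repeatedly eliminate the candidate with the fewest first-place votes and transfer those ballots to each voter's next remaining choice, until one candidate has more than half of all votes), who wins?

C

Round 1: A 10, B 32, C 25. A eliminated.
Round 2: B 32, C 35. C has a majority (≥34).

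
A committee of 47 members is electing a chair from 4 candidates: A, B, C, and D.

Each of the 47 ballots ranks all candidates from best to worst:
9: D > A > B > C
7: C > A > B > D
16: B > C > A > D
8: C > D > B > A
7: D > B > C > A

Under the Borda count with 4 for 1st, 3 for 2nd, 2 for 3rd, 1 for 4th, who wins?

B

A: 9×3 + 7×3 + 16×2 + 8×1 + 7×1 = 95
B: 9×2 + 7×2 + 16×4 + 8×2 + 7×3 = 133
C: 9×1 + 7×4 + 16×3 + 8×4 + 7×2 = 131
D: 9×4 + 7×1 + 16×1 + 8×3 + 7×4 = 111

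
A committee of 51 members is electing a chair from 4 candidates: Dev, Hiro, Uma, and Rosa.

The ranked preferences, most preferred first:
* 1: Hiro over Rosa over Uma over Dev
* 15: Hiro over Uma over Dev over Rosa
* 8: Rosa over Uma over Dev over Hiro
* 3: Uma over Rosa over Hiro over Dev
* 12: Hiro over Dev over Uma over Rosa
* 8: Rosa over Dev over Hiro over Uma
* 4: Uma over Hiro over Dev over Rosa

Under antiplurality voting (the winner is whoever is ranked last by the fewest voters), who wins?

Last-place votes: Dev 4, Hiro 8, Uma 8, Rosa 31.

Dev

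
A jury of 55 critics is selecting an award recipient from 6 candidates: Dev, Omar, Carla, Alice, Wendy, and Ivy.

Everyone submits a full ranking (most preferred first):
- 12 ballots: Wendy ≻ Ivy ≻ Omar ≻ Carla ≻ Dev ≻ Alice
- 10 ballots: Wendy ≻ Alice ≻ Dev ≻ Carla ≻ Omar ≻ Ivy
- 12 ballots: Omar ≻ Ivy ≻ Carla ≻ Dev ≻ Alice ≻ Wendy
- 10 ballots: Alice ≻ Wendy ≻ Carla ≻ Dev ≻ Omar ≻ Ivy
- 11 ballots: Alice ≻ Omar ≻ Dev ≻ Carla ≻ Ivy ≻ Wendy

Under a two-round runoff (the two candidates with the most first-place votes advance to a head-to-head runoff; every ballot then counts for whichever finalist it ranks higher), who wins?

Alice

Round 1 first-place votes: Dev 0, Omar 12, Carla 0, Alice 21, Wendy 22, Ivy 0. Wendy and Alice advance.
Runoff: Wendy is ranked above Alice on 22 ballots, Alice above Wendy on 33.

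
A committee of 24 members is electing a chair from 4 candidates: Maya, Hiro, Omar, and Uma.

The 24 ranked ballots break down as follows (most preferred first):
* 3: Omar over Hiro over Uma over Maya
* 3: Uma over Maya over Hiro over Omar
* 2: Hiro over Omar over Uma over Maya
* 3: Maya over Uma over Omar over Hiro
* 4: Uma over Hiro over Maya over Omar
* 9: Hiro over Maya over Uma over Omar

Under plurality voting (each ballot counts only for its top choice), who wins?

Hiro

First-place votes: Maya 3, Hiro 11, Omar 3, Uma 7.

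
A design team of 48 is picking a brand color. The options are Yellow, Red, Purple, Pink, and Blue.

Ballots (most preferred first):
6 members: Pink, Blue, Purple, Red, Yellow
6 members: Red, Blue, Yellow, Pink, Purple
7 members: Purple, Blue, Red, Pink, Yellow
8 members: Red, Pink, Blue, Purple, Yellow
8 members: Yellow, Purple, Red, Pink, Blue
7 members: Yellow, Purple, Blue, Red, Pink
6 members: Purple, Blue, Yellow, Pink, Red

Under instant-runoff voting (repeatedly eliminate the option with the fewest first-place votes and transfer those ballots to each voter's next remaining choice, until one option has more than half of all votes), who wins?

Round 1: Yellow 15, Red 14, Purple 13, Pink 6, Blue 0. Blue eliminated.
Round 2: Yellow 15, Red 14, Purple 13, Pink 6. Pink eliminated.
Round 3: Yellow 15, Red 14, Purple 19. Red eliminated.
Round 4: Yellow 21, Purple 27. Purple has a majority (≥25).

Purple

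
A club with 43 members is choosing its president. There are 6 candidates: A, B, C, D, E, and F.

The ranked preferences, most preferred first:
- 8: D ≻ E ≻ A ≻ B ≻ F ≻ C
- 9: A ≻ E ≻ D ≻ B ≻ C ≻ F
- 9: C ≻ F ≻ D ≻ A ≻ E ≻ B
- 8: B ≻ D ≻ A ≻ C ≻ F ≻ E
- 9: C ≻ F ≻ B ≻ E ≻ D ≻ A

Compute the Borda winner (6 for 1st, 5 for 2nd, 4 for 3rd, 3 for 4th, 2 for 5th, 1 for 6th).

A: 8×4 + 9×6 + 9×3 + 8×4 + 9×1 = 154
B: 8×3 + 9×3 + 9×1 + 8×6 + 9×4 = 144
C: 8×1 + 9×2 + 9×6 + 8×3 + 9×6 = 158
D: 8×6 + 9×4 + 9×4 + 8×5 + 9×2 = 178
E: 8×5 + 9×5 + 9×2 + 8×1 + 9×3 = 138
F: 8×2 + 9×1 + 9×5 + 8×2 + 9×5 = 131

D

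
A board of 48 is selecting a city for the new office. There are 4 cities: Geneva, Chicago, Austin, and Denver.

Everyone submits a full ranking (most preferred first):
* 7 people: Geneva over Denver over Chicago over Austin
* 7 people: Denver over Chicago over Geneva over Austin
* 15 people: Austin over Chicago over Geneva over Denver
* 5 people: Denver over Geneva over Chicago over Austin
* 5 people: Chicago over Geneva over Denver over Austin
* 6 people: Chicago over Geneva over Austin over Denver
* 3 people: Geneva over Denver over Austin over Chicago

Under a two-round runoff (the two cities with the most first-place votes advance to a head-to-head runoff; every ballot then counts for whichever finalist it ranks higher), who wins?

Denver

Round 1 first-place votes: Geneva 10, Chicago 11, Austin 15, Denver 12. Austin and Denver advance.
Runoff: Austin is ranked above Denver on 21 ballots, Denver above Austin on 27.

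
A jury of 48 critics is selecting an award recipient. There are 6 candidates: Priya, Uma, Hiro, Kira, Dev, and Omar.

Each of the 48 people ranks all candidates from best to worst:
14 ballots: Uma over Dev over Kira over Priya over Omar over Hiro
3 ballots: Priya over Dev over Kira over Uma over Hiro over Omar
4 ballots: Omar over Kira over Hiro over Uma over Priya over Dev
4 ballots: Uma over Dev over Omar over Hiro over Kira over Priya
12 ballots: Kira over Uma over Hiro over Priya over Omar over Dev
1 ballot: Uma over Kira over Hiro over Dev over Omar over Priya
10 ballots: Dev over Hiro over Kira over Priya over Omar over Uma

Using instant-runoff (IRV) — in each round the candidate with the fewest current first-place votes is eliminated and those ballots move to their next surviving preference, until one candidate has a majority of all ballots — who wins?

Round 1: Priya 3, Uma 19, Hiro 0, Kira 12, Dev 10, Omar 4. Hiro eliminated.
Round 2: Priya 3, Uma 19, Kira 12, Dev 10, Omar 4. Priya eliminated.
Round 3: Uma 19, Kira 12, Dev 13, Omar 4. Omar eliminated.
Round 4: Uma 19, Kira 16, Dev 13. Dev eliminated.
Round 5: Uma 19, Kira 29. Kira has a majority (≥25).

Kira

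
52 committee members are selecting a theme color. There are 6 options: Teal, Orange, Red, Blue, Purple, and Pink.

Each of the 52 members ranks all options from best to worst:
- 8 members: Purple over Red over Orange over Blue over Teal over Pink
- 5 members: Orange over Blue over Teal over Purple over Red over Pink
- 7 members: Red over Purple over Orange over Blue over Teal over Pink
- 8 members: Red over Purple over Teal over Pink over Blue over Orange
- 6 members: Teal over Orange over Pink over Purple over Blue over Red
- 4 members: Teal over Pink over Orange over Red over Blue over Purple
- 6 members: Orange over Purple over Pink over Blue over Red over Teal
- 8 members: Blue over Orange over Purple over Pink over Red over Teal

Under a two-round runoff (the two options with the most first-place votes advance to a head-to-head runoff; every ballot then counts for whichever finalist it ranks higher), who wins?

Round 1 first-place votes: Teal 10, Orange 11, Red 15, Blue 8, Purple 8, Pink 0. Red and Orange advance.
Runoff: Red is ranked above Orange on 23 ballots, Orange above Red on 29.

Orange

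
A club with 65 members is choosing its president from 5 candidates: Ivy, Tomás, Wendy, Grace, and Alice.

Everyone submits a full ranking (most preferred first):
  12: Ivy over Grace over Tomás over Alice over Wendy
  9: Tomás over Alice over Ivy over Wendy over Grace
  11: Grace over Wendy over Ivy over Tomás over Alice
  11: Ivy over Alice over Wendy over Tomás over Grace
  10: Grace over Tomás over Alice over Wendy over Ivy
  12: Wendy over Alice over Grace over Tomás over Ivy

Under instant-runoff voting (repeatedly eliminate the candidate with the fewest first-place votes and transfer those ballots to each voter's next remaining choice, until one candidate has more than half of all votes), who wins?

Round 1: Ivy 23, Tomás 9, Wendy 12, Grace 21, Alice 0. Alice eliminated.
Round 2: Ivy 23, Tomás 9, Wendy 12, Grace 21. Tomás eliminated.
Round 3: Ivy 32, Wendy 12, Grace 21. Wendy eliminated.
Round 4: Ivy 32, Grace 33. Grace has a majority (≥33).

Grace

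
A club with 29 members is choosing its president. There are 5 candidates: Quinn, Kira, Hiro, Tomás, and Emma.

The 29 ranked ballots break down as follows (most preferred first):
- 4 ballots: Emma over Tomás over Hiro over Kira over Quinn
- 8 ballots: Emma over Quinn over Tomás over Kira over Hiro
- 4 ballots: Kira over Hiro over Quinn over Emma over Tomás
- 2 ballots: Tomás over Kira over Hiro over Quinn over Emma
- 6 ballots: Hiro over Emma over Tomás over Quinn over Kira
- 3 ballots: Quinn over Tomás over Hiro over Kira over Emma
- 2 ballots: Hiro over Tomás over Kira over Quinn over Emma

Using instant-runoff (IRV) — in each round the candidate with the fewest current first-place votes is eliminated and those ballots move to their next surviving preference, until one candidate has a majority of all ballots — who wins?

Round 1: Quinn 3, Kira 4, Hiro 8, Tomás 2, Emma 12. Tomás eliminated.
Round 2: Quinn 3, Kira 6, Hiro 8, Emma 12. Quinn eliminated.
Round 3: Kira 6, Hiro 11, Emma 12. Kira eliminated.
Round 4: Hiro 17, Emma 12. Hiro has a majority (≥15).

Hiro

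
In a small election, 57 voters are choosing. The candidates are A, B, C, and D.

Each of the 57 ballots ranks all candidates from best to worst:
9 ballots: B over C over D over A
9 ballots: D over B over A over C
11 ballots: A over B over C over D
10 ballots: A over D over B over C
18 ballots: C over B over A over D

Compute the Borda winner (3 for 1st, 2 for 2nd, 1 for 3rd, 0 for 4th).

B

A: 9×0 + 9×1 + 11×3 + 10×3 + 18×1 = 90
B: 9×3 + 9×2 + 11×2 + 10×1 + 18×2 = 113
C: 9×2 + 9×0 + 11×1 + 10×0 + 18×3 = 83
D: 9×1 + 9×3 + 11×0 + 10×2 + 18×0 = 56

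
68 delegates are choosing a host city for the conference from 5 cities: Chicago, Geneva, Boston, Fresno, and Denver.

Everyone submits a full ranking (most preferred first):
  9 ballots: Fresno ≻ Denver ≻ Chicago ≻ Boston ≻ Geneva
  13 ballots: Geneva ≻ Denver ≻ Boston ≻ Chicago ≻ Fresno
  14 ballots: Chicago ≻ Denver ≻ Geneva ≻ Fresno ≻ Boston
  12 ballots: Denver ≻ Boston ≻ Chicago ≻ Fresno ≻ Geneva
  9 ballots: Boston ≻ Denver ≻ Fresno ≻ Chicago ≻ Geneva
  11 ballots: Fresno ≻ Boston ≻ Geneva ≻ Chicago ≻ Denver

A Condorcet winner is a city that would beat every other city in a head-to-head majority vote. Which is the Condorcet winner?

Denver

Denver vs Chicago: 43–25
Denver vs Geneva: 44–24
Denver vs Boston: 48–20
Denver vs Fresno: 48–20
Denver beats every other city.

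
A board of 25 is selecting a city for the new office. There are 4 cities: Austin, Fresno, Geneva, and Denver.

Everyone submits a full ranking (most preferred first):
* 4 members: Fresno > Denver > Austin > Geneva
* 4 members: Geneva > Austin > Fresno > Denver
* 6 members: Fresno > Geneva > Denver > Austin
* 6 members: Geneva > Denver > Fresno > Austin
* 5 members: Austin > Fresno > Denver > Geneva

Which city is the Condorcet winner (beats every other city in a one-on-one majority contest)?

Fresno vs Austin: 16–9
Fresno vs Geneva: 15–10
Fresno vs Denver: 19–6
Fresno beats every other city.

Fresno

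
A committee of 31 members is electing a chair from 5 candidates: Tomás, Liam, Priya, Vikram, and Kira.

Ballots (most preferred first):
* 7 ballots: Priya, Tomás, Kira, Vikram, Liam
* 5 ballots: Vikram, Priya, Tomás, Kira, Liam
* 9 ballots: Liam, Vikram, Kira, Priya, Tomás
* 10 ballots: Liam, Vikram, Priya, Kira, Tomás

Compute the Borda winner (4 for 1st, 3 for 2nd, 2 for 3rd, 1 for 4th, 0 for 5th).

Vikram

Tomás: 7×3 + 5×2 + 9×0 + 10×0 = 31
Liam: 7×0 + 5×0 + 9×4 + 10×4 = 76
Priya: 7×4 + 5×3 + 9×1 + 10×2 = 72
Vikram: 7×1 + 5×4 + 9×3 + 10×3 = 84
Kira: 7×2 + 5×1 + 9×2 + 10×1 = 47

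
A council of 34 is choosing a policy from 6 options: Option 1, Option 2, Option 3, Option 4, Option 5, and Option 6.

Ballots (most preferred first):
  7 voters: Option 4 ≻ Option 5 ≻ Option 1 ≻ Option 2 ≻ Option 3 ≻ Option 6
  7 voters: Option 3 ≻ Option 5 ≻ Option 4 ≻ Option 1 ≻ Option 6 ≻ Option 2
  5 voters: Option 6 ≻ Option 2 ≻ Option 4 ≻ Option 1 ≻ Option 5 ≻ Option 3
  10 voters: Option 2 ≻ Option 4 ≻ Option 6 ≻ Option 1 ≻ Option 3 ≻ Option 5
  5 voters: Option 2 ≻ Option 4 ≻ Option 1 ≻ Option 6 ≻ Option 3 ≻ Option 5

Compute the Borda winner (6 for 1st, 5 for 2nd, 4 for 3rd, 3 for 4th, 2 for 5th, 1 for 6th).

Option 4

Option 1: 7×4 + 7×3 + 5×3 + 10×3 + 5×4 = 114
Option 2: 7×3 + 7×1 + 5×5 + 10×6 + 5×6 = 143
Option 3: 7×2 + 7×6 + 5×1 + 10×2 + 5×2 = 91
Option 4: 7×6 + 7×4 + 5×4 + 10×5 + 5×5 = 165
Option 5: 7×5 + 7×5 + 5×2 + 10×1 + 5×1 = 95
Option 6: 7×1 + 7×2 + 5×6 + 10×4 + 5×3 = 106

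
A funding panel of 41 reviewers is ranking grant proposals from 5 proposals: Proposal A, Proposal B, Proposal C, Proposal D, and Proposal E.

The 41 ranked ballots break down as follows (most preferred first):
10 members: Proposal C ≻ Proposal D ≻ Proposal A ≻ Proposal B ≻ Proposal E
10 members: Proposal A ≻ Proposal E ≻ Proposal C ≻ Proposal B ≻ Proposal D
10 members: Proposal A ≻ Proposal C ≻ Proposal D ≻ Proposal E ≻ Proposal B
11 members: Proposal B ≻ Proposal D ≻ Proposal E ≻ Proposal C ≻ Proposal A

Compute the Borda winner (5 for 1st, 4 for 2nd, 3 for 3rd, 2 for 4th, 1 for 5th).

Proposal A: 10×3 + 10×5 + 10×5 + 11×1 = 141
Proposal B: 10×2 + 10×2 + 10×1 + 11×5 = 105
Proposal C: 10×5 + 10×3 + 10×4 + 11×2 = 142
Proposal D: 10×4 + 10×1 + 10×3 + 11×4 = 124
Proposal E: 10×1 + 10×4 + 10×2 + 11×3 = 103

Proposal C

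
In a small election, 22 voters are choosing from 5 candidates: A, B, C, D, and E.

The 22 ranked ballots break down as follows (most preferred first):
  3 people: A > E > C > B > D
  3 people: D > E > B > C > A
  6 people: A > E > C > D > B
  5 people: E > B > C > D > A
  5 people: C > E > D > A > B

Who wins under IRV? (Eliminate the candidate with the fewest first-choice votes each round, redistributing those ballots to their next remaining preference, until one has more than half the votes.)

E

Round 1: A 9, B 0, C 5, D 3, E 5. B eliminated.
Round 2: A 9, C 5, D 3, E 5. D eliminated.
Round 3: A 9, C 5, E 8. C eliminated.
Round 4: A 9, E 13. E has a majority (≥12).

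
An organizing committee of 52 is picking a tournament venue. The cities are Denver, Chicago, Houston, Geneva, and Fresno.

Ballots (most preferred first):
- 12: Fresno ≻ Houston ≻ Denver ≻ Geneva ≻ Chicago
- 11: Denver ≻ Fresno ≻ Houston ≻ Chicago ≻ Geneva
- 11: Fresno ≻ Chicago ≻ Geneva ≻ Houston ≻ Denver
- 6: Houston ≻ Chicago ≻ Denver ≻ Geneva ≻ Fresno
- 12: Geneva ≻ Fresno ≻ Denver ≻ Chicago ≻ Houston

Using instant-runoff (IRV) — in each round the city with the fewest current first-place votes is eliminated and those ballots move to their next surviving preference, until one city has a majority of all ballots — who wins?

Round 1: Denver 11, Chicago 0, Houston 6, Geneva 12, Fresno 23. Chicago eliminated.
Round 2: Denver 11, Houston 6, Geneva 12, Fresno 23. Houston eliminated.
Round 3: Denver 17, Geneva 12, Fresno 23. Geneva eliminated.
Round 4: Denver 17, Fresno 35. Fresno has a majority (≥27).

Fresno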